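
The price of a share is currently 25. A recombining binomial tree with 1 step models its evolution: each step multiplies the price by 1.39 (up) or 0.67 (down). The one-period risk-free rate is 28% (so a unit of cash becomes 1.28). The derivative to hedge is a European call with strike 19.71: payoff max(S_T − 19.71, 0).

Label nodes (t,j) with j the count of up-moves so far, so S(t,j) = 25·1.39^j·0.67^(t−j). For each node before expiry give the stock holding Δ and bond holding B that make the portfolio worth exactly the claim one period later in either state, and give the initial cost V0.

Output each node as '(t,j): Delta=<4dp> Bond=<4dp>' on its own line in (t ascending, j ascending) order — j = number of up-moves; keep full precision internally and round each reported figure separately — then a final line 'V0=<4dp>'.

No-arbitrage ⇒ martingale measure with p* = (R−d)/(u−d) = 0.8472.
Terminal values V(1,·): V(1,0)=0.0000, V(1,1)=15.0400
  t=0,j=0: stock 25.0000 → up 34.7500 (V=15.0400), down 16.7500 (V=0.0000). Price 9.9549; hedge Δ=0.8356, bond B=-10.9340.
Root portfolio cost Δ·25+B reproduces V0=9.9549.

(0,0): Delta=0.8356 Bond=-10.9340
V0=9.9549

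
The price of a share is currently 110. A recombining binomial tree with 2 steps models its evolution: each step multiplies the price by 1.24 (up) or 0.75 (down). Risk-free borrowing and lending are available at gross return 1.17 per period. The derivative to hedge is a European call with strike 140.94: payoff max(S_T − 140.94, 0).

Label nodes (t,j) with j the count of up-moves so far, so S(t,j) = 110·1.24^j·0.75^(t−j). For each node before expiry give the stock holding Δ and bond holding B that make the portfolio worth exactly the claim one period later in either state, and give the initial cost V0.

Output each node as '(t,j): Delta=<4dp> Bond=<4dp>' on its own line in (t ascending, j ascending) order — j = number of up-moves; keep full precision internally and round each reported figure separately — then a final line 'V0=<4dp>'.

(0,0): Delta=0.3832 Bond=-27.0230
(1,0): Delta=0.0000 Bond=0.0000
(1,1): Delta=0.4219 Bond=-36.8864
V0=15.1329

Risk-neutral probability p* = (R−d)/(u−d) = (1.17−0.75)/(1.24−0.75) = 0.8571.
At expiry t=2: V(2,0)=0.0000, V(2,1)=0.0000, V(2,2)=28.1960
  t=1,j=0: stock 82.5000 → up 102.3000 (V=0.0000), down 61.8750 (V=0.0000). Price 0.0000; hedge Δ=0.0000, bond B=0.0000.
  t=1,j=1: stock 136.4000 → up 169.1360 (V=28.1960), down 102.3000 (V=0.0000). Price 20.6564; hedge Δ=0.4219, bond B=-36.8864.
  t=0,j=0: stock 110.0000 → up 136.4000 (V=20.6564), down 82.5000 (V=0.0000). Price 15.1329; hedge Δ=0.3832, bond B=-27.0230.
The time-0 hedge costs 15.1329, which is the no-arbitrage price.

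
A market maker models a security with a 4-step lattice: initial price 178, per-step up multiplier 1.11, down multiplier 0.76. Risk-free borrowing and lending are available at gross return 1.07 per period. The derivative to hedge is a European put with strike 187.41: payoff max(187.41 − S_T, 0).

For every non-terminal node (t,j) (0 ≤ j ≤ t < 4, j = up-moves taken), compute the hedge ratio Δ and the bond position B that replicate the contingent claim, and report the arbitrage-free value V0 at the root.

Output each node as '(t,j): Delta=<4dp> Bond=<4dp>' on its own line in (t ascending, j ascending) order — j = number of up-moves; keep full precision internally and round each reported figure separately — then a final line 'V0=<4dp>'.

(0,0): Delta=-0.2461 Bond=47.6603
(1,0): Delta=-1.0000 Bond=152.9824
(1,1): Delta=-0.1795 Bond=37.8371
(2,0): Delta=-1.0000 Bond=163.6912
(2,1): Delta=-1.0000 Bond=163.6912
(2,2): Delta=-0.1070 Bond=24.5882
(3,0): Delta=-1.0000 Bond=175.1495
(3,1): Delta=-1.0000 Bond=175.1495
(3,2): Delta=-1.0000 Bond=175.1495
(3,3): Delta=-0.0281 Bond=7.1042
V0=3.8522

No-arbitrage ⇒ martingale measure with p* = (R−d)/(u−d) = 0.8857.
Terminal payoffs: V(4,0)=128.0253, V(4,1)=100.6771, V(4,2)=60.7343, V(4,3)=2.3969, V(4,4)=0.0000
(3,0): S=78.1377. Δ = (V_up−V_dn)/(S_up−S_dn) = (100.6771−128.0253)/(86.7329−59.3847) = -1.0000. V = [p*·100.6771 + (1−p*)·128.0253]/1.07 = 97.0118. B = V − Δ·S = 175.1495.
(3,1): S=114.1222. Δ = (V_up−V_dn)/(S_up−S_dn) = (60.7343−100.6771)/(126.6757−86.7329) = -1.0000. V = [p*·60.7343 + (1−p*)·100.6771]/1.07 = 61.0273. B = V − Δ·S = 175.1495.
(3,2): S=166.6785. Δ = (V_up−V_dn)/(S_up−S_dn) = (2.3969−60.7343)/(185.0131−126.6757) = -1.0000. V = [p*·2.3969 + (1−p*)·60.7343]/1.07 = 8.4710. B = V − Δ·S = 175.1495.
(3,3): S=243.4383. Δ = (V_up−V_dn)/(S_up−S_dn) = (0.0000−2.3969)/(270.2165−185.0131) = -0.0281. V = [p*·0.0000 + (1−p*)·2.3969]/1.07 = 0.2560. B = V − Δ·S = 7.1042.
(2,0): S=102.8128. Δ = (V_up−V_dn)/(S_up−S_dn) = (61.0273−97.0118)/(114.1222−78.1377) = -1.0000. V = [p*·61.0273 + (1−p*)·97.0118]/1.07 = 60.8784. B = V − Δ·S = 163.6912.
(2,1): S=150.1608. Δ = (V_up−V_dn)/(S_up−S_dn) = (8.4710−61.0273)/(166.6785−114.1222) = -1.0000. V = [p*·8.4710 + (1−p*)·61.0273]/1.07 = 13.5304. B = V − Δ·S = 163.6912.
(2,2): S=219.3138. Δ = (V_up−V_dn)/(S_up−S_dn) = (0.2560−8.4710)/(243.4383−166.6785) = -0.1070. V = [p*·0.2560 + (1−p*)·8.4710]/1.07 = 1.1167. B = V − Δ·S = 24.5882.
(1,0): S=135.2800. Δ = (V_up−V_dn)/(S_up−S_dn) = (13.5304−60.8784)/(150.1608−102.8128) = -1.0000. V = [p*·13.5304 + (1−p*)·60.8784]/1.07 = 17.7024. B = V − Δ·S = 152.9824.
(1,1): S=197.5800. Δ = (V_up−V_dn)/(S_up−S_dn) = (1.1167−13.5304)/(219.3138−150.1608) = -0.1795. V = [p*·1.1167 + (1−p*)·13.5304]/1.07 = 2.3695. B = V − Δ·S = 37.8371.
(0,0): S=178.0000. Δ = (V_up−V_dn)/(S_up−S_dn) = (2.3695−17.7024)/(197.5800−135.2800) = -0.2461. V = [p*·2.3695 + (1−p*)·17.7024]/1.07 = 3.8522. B = V − Δ·S = 47.6603.
Each (Δ,B) replicates both successor values, so the strategy is self-financing and V0 is arbitrage-free.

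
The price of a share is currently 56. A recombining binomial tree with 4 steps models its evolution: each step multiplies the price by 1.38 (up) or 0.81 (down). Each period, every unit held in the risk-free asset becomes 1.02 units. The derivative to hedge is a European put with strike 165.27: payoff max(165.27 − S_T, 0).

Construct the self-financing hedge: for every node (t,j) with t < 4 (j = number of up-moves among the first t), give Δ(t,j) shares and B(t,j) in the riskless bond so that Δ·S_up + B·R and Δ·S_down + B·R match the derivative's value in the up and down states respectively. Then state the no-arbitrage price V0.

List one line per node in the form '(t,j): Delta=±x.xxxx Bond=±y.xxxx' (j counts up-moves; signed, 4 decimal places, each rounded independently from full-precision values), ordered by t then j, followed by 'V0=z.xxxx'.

Since d<R<u, set p* = (R−d)/(u−d) = 0.3684; price each node as the discounted p*-expectation of its children.
At expiry t=4: V(4,0)=141.1638, V(4,1)=124.2002, V(4,2)=95.2993, V(4,3)=46.0607, V(4,4)=0.0000
  t=3,j=0: stock 29.7607 → up 41.0698 (V=124.2002), down 24.1062 (V=141.1638). Price 132.2687; hedge Δ=-1.0000, bond B=162.0294.
  t=3,j=1: stock 50.7034 → up 69.9707 (V=95.2993), down 41.0698 (V=124.2002). Price 111.3260; hedge Δ=-1.0000, bond B=162.0294.
  t=3,j=2: stock 86.3836 → up 119.2093 (V=46.0607), down 69.9707 (V=95.2993). Price 75.6458; hedge Δ=-1.0000, bond B=162.0294.
  t=3,j=3: stock 147.1720 → up 203.0974 (V=0.0000), down 119.2093 (V=46.0607). Price 28.5205; hedge Δ=-0.5491, bond B=109.3287.
  t=2,j=0: stock 36.7416 → up 50.7034 (V=111.3260), down 29.7607 (V=132.2687). Price 122.1108; hedge Δ=-1.0000, bond B=158.8524.
  t=2,j=1: stock 62.5968 → up 86.3836 (V=75.6458), down 50.7034 (V=111.3260). Price 96.2556; hedge Δ=-1.0000, bond B=158.8524.
  t=2,j=2: stock 106.6464 → up 147.1720 (V=28.5205), down 86.3836 (V=75.6458). Price 57.1411; hedge Δ=-0.7752, bond B=139.8170.
  t=1,j=0: stock 45.3600 → up 62.5968 (V=96.2556), down 36.7416 (V=122.1108). Price 110.3776; hedge Δ=-1.0000, bond B=155.7376.
  t=1,j=1: stock 77.2800 → up 106.6464 (V=57.1411), down 62.5968 (V=96.2556). Price 80.2402; hedge Δ=-0.8880, bond B=148.8621.
  t=0,j=0: stock 56.0000 → up 77.2800 (V=80.2402), down 45.3600 (V=110.3776). Price 97.3278; hedge Δ=-0.9442, bond B=150.2005.
Each (Δ,B) replicates both successor values, so the strategy is self-financing and V0 is arbitrage-free.

(0,0): Delta=-0.9442 Bond=150.2005
(1,0): Delta=-1.0000 Bond=155.7376
(1,1): Delta=-0.8880 Bond=148.8621
(2,0): Delta=-1.0000 Bond=158.8524
(2,1): Delta=-1.0000 Bond=158.8524
(2,2): Delta=-0.7752 Bond=139.8170
(3,0): Delta=-1.0000 Bond=162.0294
(3,1): Delta=-1.0000 Bond=162.0294
(3,2): Delta=-1.0000 Bond=162.0294
(3,3): Delta=-0.5491 Bond=109.3287
V0=97.3278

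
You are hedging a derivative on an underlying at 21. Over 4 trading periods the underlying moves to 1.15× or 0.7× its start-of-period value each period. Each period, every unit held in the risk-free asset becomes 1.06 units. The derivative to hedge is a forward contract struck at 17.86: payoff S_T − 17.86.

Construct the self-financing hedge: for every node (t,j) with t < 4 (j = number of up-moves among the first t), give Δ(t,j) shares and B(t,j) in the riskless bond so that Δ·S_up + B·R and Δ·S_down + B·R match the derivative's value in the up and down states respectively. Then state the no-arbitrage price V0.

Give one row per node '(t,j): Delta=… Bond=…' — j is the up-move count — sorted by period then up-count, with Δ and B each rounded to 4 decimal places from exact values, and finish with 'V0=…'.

No-arbitrage ⇒ martingale measure with p* = (R−d)/(u−d) = 0.8000.
Payoff layer (t=4): V(4,0)=-12.8179, V(4,1)=-9.5766, V(4,2)=-4.2515, V(4,3)=4.4969, V(4,4)=18.8691
(3,0): S=7.2030. Δ = (V_up−V_dn)/(S_up−S_dn) = (-9.5766−-12.8179)/(8.2834−5.0421) = 1.0000. V = [p*·-9.5766 + (1−p*)·-12.8179]/1.06 = -9.6461. B = V − Δ·S = -16.8491.
(3,1): S=11.8335. Δ = (V_up−V_dn)/(S_up−S_dn) = (-4.2515−-9.5766)/(13.6085−8.2834) = 1.0000. V = [p*·-4.2515 + (1−p*)·-9.5766]/1.06 = -5.0156. B = V − Δ·S = -16.8491.
(3,2): S=19.4407. Δ = (V_up−V_dn)/(S_up−S_dn) = (4.4969−-4.2515)/(22.3569−13.6085) = 1.0000. V = [p*·4.4969 + (1−p*)·-4.2515]/1.06 = 2.5917. B = V − Δ·S = -16.8491.
(3,3): S=31.9384. Δ = (V_up−V_dn)/(S_up−S_dn) = (18.8691−4.4969)/(36.7291−22.3569) = 1.0000. V = [p*·18.8691 + (1−p*)·4.4969]/1.06 = 15.0893. B = V − Δ·S = -16.8491.
(2,0): S=10.2900. Δ = (V_up−V_dn)/(S_up−S_dn) = (-5.0156−-9.6461)/(11.8335−7.2030) = 1.0000. V = [p*·-5.0156 + (1−p*)·-9.6461]/1.06 = -5.6053. B = V − Δ·S = -15.8953.
(2,1): S=16.9050. Δ = (V_up−V_dn)/(S_up−S_dn) = (2.5917−-5.0156)/(19.4407−11.8335) = 1.0000. V = [p*·2.5917 + (1−p*)·-5.0156]/1.06 = 1.0097. B = V − Δ·S = -15.8953.
(2,2): S=27.7725. Δ = (V_up−V_dn)/(S_up−S_dn) = (15.0893−2.5917)/(31.9384−19.4407) = 1.0000. V = [p*·15.0893 + (1−p*)·2.5917]/1.06 = 11.8772. B = V − Δ·S = -15.8953.
(1,0): S=14.7000. Δ = (V_up−V_dn)/(S_up−S_dn) = (1.0097−-5.6053)/(16.9050−10.2900) = 1.0000. V = [p*·1.0097 + (1−p*)·-5.6053]/1.06 = -0.2956. B = V − Δ·S = -14.9956.
(1,1): S=24.1500. Δ = (V_up−V_dn)/(S_up−S_dn) = (11.8772−1.0097)/(27.7725−16.9050) = 1.0000. V = [p*·11.8772 + (1−p*)·1.0097]/1.06 = 9.1544. B = V − Δ·S = -14.9956.
(0,0): S=21.0000. Δ = (V_up−V_dn)/(S_up−S_dn) = (9.1544−-0.2956)/(24.1500−14.7000) = 1.0000. V = [p*·9.1544 + (1−p*)·-0.2956]/1.06 = 6.8532. B = V − Δ·S = -14.1468.
Check: Δ(0,0)·S0 + B(0,0) = 6.8532 = V0.

(0,0): Delta=1.0000 Bond=-14.1468
(1,0): Delta=1.0000 Bond=-14.9956
(1,1): Delta=1.0000 Bond=-14.9956
(2,0): Delta=1.0000 Bond=-15.8953
(2,1): Delta=1.0000 Bond=-15.8953
(2,2): Delta=1.0000 Bond=-15.8953
(3,0): Delta=1.0000 Bond=-16.8491
(3,1): Delta=1.0000 Bond=-16.8491
(3,2): Delta=1.0000 Bond=-16.8491
(3,3): Delta=1.0000 Bond=-16.8491
V0=6.8532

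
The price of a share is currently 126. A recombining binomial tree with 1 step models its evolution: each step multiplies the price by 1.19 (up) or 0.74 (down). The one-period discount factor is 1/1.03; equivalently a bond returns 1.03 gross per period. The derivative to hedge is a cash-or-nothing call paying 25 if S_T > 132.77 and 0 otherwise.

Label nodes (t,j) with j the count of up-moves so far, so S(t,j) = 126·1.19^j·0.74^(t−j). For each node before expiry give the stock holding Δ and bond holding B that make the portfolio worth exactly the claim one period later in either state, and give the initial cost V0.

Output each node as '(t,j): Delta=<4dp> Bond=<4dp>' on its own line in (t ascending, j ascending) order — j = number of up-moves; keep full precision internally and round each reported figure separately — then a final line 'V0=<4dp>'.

The replicating-portfolio and risk-neutral prices coincide; use p* = (1.03−0.74)/(1.19−0.74) = 0.6444 for the latter.
Payoff layer (t=1): V(1,0)=0.0000, V(1,1)=25.0000
(0,0): S=126.0000. Δ = (V_up−V_dn)/(S_up−S_dn) = (25.0000−0.0000)/(149.9400−93.2400) = 0.4409. V = [p*·25.0000 + (1−p*)·0.0000]/1.03 = 15.6419. B = V − Δ·S = -39.9137.
The time-0 hedge costs 15.6419, which is the no-arbitrage price.

(0,0): Delta=0.4409 Bond=-39.9137
V0=15.6419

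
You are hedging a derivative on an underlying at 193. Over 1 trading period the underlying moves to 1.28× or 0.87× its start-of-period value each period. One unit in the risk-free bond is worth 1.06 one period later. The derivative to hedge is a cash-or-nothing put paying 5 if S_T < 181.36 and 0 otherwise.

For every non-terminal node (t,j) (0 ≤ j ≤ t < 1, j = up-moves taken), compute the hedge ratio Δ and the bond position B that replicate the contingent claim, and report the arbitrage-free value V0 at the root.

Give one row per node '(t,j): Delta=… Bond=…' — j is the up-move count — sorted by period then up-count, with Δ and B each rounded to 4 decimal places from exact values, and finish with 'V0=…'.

(0,0): Delta=-0.0632 Bond=14.7262
V0=2.5311

Risk-neutral probability p* = (R−d)/(u−d) = (1.06−0.87)/(1.28−0.87) = 0.4634.
Terminal values V(1,·): V(1,0)=5.0000, V(1,1)=0.0000
(0,0): S=193.0000. Δ = (V_up−V_dn)/(S_up−S_dn) = (0.0000−5.0000)/(247.0400−167.9100) = -0.0632. V = [p*·0.0000 + (1−p*)·5.0000]/1.06 = 2.5311. B = V − Δ·S = 14.7262.
Check: Δ(0,0)·S0 + B(0,0) = 2.5311 = V0.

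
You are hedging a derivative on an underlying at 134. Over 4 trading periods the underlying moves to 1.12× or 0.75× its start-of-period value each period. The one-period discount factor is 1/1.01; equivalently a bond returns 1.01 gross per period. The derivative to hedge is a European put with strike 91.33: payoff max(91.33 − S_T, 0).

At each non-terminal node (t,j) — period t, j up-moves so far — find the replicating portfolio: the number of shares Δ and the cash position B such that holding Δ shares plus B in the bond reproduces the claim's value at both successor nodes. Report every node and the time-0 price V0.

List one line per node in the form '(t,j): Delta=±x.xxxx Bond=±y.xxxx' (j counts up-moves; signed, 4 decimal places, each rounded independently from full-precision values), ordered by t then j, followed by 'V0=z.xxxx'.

(0,0): Delta=-0.1129 Bond=17.4906
(1,0): Delta=-0.3573 Bond=42.2251
(1,1): Delta=-0.0437 Bond=7.2749
(2,0): Delta=-0.9197 Bond=85.0337
(2,1): Delta=-0.1980 Bond=24.7147
(2,2): Delta=0.0000 Bond=0.0000
(3,0): Delta=-1.0000 Bond=90.4257
(3,1): Delta=-0.8969 Bond=83.9625
(3,2): Delta=0.0000 Bond=0.0000
(3,3): Delta=0.0000 Bond=0.0000
V0=2.3558

The replicating-portfolio and risk-neutral prices coincide; use p* = (1.01−0.75)/(1.12−0.75) = 0.7027 for the latter.
At expiry t=4: V(4,0)=48.9316, V(4,1)=28.0150, V(4,2)=0.0000, V(4,3)=0.0000, V(4,4)=0.0000
Node (3,0) S=56.5312: V=(p*·28.0150+(1−p*)·48.9316)/1.01=33.8945; Δ=(28.0150−48.9316)/(63.3150−42.3984)=-1.0000; B=V−Δ·S=90.4257
Node (3,1) S=84.4200: V=(p*·0.0000+(1−p*)·28.0150)/1.01=8.2463; Δ=(0.0000−28.0150)/(94.5504−63.3150)=-0.8969; B=V−Δ·S=83.9625
Node (3,2) S=126.0672: V=(p*·0.0000+(1−p*)·0.0000)/1.01=0.0000; Δ=(0.0000−0.0000)/(141.1953−94.5504)=0.0000; B=V−Δ·S=0.0000
Node (3,3) S=188.2604: V=(p*·0.0000+(1−p*)·0.0000)/1.01=0.0000; Δ=(0.0000−0.0000)/(210.8516−141.1953)=0.0000; B=V−Δ·S=0.0000
Node (2,0) S=75.3750: V=(p*·8.2463+(1−p*)·33.8945)/1.01=15.7143; Δ=(8.2463−33.8945)/(84.4200−56.5312)=-0.9197; B=V−Δ·S=85.0337
Node (2,1) S=112.5600: V=(p*·0.0000+(1−p*)·8.2463)/1.01=2.4273; Δ=(0.0000−8.2463)/(126.0672−84.4200)=-0.1980; B=V−Δ·S=24.7147
Node (2,2) S=168.0896: V=(p*·0.0000+(1−p*)·0.0000)/1.01=0.0000; Δ=(0.0000−0.0000)/(188.2604−126.0672)=0.0000; B=V−Δ·S=0.0000
Node (1,0) S=100.5000: V=(p*·2.4273+(1−p*)·15.7143)/1.01=6.3144; Δ=(2.4273−15.7143)/(112.5600−75.3750)=-0.3573; B=V−Δ·S=42.2251
Node (1,1) S=150.0800: V=(p*·0.0000+(1−p*)·2.4273)/1.01=0.7145; Δ=(0.0000−2.4273)/(168.0896−112.5600)=-0.0437; B=V−Δ·S=7.2749
Node (0,0) S=134.0000: V=(p*·0.7145+(1−p*)·6.3144)/1.01=2.3558; Δ=(0.7145−6.3144)/(150.0800−100.5000)=-0.1129; B=V−Δ·S=17.4906
Root portfolio cost Δ·134+B reproduces V0=2.3558.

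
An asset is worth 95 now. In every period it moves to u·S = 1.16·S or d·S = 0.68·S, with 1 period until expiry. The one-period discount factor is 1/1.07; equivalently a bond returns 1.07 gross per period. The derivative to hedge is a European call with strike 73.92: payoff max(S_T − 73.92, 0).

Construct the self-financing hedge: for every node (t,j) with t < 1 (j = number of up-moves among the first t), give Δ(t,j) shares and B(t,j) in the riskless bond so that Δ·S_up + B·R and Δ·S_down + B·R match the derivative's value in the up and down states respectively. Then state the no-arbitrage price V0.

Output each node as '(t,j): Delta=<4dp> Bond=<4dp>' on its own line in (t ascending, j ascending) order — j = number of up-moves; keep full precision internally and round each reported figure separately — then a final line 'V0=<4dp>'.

(0,0): Delta=0.7956 Bond=-48.0343
V0=27.5491

Risk-neutral probability p* = (R−d)/(u−d) = (1.07−0.68)/(1.16−0.68) = 0.8125.
At expiry t=1: V(1,0)=0.0000, V(1,1)=36.2800
  t=0,j=0: stock 95.0000 → up 110.2000 (V=36.2800), down 64.6000 (V=0.0000). Price 27.5491; hedge Δ=0.7956, bond B=-48.0343.
Self-financing check: at every node Δ·S+B equals the discounted successor values.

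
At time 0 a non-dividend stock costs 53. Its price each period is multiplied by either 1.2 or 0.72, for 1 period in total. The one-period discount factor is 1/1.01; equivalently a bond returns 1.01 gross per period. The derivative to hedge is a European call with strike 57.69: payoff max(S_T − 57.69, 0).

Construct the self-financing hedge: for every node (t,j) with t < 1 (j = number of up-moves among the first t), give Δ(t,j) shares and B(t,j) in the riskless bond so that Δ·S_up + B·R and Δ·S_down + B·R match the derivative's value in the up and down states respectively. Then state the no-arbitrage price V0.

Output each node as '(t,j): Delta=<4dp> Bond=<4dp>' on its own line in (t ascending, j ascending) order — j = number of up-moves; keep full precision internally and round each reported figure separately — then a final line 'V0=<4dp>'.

The replicating-portfolio and risk-neutral prices coincide; use p* = (1.01−0.72)/(1.2−0.72) = 0.6042 for the latter.
Terminal values V(1,·): V(1,0)=0.0000, V(1,1)=5.9100
  t=0,j=0: stock 53.0000 → up 63.6000 (V=5.9100), down 38.1600 (V=0.0000). Price 3.5353; hedge Δ=0.2323, bond B=-8.7772.
Check: Δ(0,0)·S0 + B(0,0) = 3.5353 = V0.

(0,0): Delta=0.2323 Bond=-8.7772
V0=3.5353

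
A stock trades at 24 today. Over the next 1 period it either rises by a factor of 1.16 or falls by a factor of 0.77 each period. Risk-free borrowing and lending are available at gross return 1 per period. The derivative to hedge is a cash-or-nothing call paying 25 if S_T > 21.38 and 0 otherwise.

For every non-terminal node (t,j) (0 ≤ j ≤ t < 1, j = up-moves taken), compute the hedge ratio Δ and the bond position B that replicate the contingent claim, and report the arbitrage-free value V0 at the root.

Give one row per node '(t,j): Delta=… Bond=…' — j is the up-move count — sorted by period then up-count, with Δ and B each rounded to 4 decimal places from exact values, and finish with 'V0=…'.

(0,0): Delta=2.6709 Bond=-49.3590
V0=14.7436

No-arbitrage ⇒ martingale measure with p* = (R−d)/(u−d) = 0.5897.
Terminal values V(1,·): V(1,0)=0.0000, V(1,1)=25.0000
  t=0,j=0: stock 24.0000 → up 27.8400 (V=25.0000), down 18.4800 (V=0.0000). Price 14.7436; hedge Δ=2.6709, bond B=-49.3590.
The time-0 hedge costs 14.7436, which is the no-arbitrage price.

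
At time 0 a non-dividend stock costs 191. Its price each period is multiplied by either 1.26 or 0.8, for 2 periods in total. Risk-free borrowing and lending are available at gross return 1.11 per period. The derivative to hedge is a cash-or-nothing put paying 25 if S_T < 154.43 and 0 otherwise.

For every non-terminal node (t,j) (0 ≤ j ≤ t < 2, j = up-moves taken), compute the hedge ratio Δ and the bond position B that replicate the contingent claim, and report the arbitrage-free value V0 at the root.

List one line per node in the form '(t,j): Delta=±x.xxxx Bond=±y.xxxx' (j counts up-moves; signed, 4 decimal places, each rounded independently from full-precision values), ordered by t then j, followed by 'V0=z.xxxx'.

(0,0): Delta=-0.0836 Bond=18.1234
(1,0): Delta=-0.3557 Bond=61.6921
(1,1): Delta=0.0000 Bond=0.0000
V0=2.1576

Since d<R<u, set p* = (R−d)/(u−d) = 0.6739; price each node as the discounted p*-expectation of its children.
At expiry t=2: V(2,0)=25.0000, V(2,1)=0.0000, V(2,2)=0.0000
Node (1,0) S=152.8000: V=(p*·0.0000+(1−p*)·25.0000)/1.11=7.3443; Δ=(0.0000−25.0000)/(192.5280−122.2400)=-0.3557; B=V−Δ·S=61.6921
Node (1,1) S=240.6600: V=(p*·0.0000+(1−p*)·0.0000)/1.11=0.0000; Δ=(0.0000−0.0000)/(303.2316−192.5280)=0.0000; B=V−Δ·S=0.0000
Node (0,0) S=191.0000: V=(p*·0.0000+(1−p*)·7.3443)/1.11=2.1576; Δ=(0.0000−7.3443)/(240.6600−152.8000)=-0.0836; B=V−Δ·S=18.1234
The time-0 hedge costs 2.1576, which is the no-arbitrage price.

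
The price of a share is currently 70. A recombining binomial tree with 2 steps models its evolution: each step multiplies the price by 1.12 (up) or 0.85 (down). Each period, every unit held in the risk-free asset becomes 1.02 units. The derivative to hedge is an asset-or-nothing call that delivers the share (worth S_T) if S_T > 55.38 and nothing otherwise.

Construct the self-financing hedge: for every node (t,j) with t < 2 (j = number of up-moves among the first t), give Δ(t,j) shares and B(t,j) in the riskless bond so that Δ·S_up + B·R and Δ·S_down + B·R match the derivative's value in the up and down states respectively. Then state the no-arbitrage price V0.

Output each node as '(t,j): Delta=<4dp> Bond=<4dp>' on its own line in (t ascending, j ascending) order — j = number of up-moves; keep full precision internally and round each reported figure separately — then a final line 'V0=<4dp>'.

(0,0): Delta=1.9717 Bond=-74.6837
(1,0): Delta=4.1481 Bond=-205.6790
(1,1): Delta=1.0000 Bond=0.0000
V0=63.3318

Risk-neutral probability p* = (R−d)/(u−d) = (1.02−0.85)/(1.12−0.85) = 0.6296.
Terminal payoffs: V(2,0)=0.0000, V(2,1)=66.6400, V(2,2)=87.8080
(1,0): S=59.5000. Δ = (V_up−V_dn)/(S_up−S_dn) = (66.6400−0.0000)/(66.6400−50.5750) = 4.1481. V = [p*·66.6400 + (1−p*)·0.0000]/1.02 = 41.1358. B = V − Δ·S = -205.6790.
(1,1): S=78.4000. Δ = (V_up−V_dn)/(S_up−S_dn) = (87.8080−66.6400)/(87.8080−66.6400) = 1.0000. V = [p*·87.8080 + (1−p*)·66.6400]/1.02 = 78.4000. B = V − Δ·S = 0.0000.
(0,0): S=70.0000. Δ = (V_up−V_dn)/(S_up−S_dn) = (78.4000−41.1358)/(78.4000−59.5000) = 1.9717. V = [p*·78.4000 + (1−p*)·41.1358]/1.02 = 63.3318. B = V − Δ·S = -74.6837.
Check: Δ(0,0)·S0 + B(0,0) = 63.3318 = V0.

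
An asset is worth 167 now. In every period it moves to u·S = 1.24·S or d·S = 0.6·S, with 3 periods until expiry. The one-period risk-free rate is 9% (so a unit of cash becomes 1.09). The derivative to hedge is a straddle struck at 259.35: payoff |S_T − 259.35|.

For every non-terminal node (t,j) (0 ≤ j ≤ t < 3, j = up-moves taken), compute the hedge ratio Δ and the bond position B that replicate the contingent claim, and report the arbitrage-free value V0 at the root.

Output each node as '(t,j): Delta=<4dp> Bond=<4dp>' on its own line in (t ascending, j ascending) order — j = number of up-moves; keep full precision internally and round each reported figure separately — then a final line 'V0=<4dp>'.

Since d<R<u, set p* = (R−d)/(u−d) = 0.7656; price each node as the discounted p*-expectation of its children.
Terminal values V(3,·): V(3,0)=223.2780, V(3,1)=184.8012, V(3,2)=105.2825, V(3,3)=59.0562
Node (2,0) S=60.1200: V=(p*·184.8012+(1−p*)·223.2780)/1.09=177.8158; Δ=(184.8012−223.2780)/(74.5488−36.0720)=-1.0000; B=V−Δ·S=237.9358
Node (2,1) S=124.2480: V=(p*·105.2825+(1−p*)·184.8012)/1.09=113.6878; Δ=(105.2825−184.8012)/(154.0675−74.5488)=-1.0000; B=V−Δ·S=237.9358
Node (2,2) S=256.7792: V=(p*·59.0562+(1−p*)·105.2825)/1.09=64.1197; Δ=(59.0562−105.2825)/(318.4062−154.0675)=-0.2813; B=V−Δ·S=136.3483
Node (1,0) S=100.2000: V=(p*·113.6878+(1−p*)·177.8158)/1.09=118.0897; Δ=(113.6878−177.8158)/(124.2480−60.1200)=-1.0000; B=V−Δ·S=218.2897
Node (1,1) S=207.0800: V=(p*·64.1197+(1−p*)·113.6878)/1.09=69.4837; Δ=(64.1197−113.6878)/(256.7792−124.2480)=-0.3740; B=V−Δ·S=146.9338
Node (0,0) S=167.0000: V=(p*·69.4837+(1−p*)·118.0897)/1.09=74.1979; Δ=(69.4837−118.0897)/(207.0800−100.2000)=-0.4548; B=V−Δ·S=150.1448
Root portfolio cost Δ·167+B reproduces V0=74.1979.

(0,0): Delta=-0.4548 Bond=150.1448
(1,0): Delta=-1.0000 Bond=218.2897
(1,1): Delta=-0.3740 Bond=146.9338
(2,0): Delta=-1.0000 Bond=237.9358
(2,1): Delta=-1.0000 Bond=237.9358
(2,2): Delta=-0.2813 Bond=136.3483
V0=74.1979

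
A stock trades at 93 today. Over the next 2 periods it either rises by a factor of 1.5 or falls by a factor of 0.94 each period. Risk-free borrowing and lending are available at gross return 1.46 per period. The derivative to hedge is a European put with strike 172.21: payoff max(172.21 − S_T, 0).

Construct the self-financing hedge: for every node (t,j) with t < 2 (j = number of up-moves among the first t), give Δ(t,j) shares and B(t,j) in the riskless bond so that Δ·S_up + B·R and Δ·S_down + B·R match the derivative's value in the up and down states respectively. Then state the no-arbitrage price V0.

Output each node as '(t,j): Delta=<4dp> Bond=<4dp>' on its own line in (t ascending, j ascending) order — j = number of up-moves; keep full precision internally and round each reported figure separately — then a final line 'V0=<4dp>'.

(0,0): Delta=-0.5477 Bond=53.7046
(1,0): Delta=-1.0000 Bond=117.9521
(1,1): Delta=-0.5259 Bond=75.3669
V0=2.7720

Risk-neutral probability p* = (R−d)/(u−d) = (1.46−0.94)/(1.5−0.94) = 0.9286.
Terminal values V(2,·): V(2,0)=90.0352, V(2,1)=41.0800, V(2,2)=0.0000
(1,0): S=87.4200. Δ = (V_up−V_dn)/(S_up−S_dn) = (41.0800−90.0352)/(131.1300−82.1748) = -1.0000. V = [p*·41.0800 + (1−p*)·90.0352]/1.46 = 30.5321. B = V − Δ·S = 117.9521.
(1,1): S=139.5000. Δ = (V_up−V_dn)/(S_up−S_dn) = (0.0000−41.0800)/(209.2500−131.1300) = -0.5259. V = [p*·0.0000 + (1−p*)·41.0800]/1.46 = 2.0098. B = V − Δ·S = 75.3669.
(0,0): S=93.0000. Δ = (V_up−V_dn)/(S_up−S_dn) = (2.0098−30.5321)/(139.5000−87.4200) = -0.5477. V = [p*·2.0098 + (1−p*)·30.5321]/1.46 = 2.7720. B = V − Δ·S = 53.7046.
Each (Δ,B) replicates both successor values, so the strategy is self-financing and V0 is arbitrage-free.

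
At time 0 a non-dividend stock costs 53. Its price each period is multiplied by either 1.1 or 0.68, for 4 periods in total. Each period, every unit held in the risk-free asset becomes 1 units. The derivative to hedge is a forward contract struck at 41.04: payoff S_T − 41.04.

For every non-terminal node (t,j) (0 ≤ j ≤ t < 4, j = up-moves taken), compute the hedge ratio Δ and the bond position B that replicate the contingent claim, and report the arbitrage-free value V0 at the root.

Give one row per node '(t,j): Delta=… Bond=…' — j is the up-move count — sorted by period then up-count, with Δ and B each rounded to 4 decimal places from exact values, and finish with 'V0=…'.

Risk-neutral probability p* = (R−d)/(u−d) = (1−0.68)/(1.1−0.68) = 0.7619.
Terminal values V(4,·): V(4,0)=-29.7079, V(4,1)=-22.7086, V(4,2)=-11.3863, V(4,3)=6.9292, V(4,4)=36.5573
Node (3,0) S=16.6649: V=(p*·-22.7086+(1−p*)·-29.7079)/1=-24.3751; Δ=(-22.7086−-29.7079)/(18.3314−11.3321)=1.0000; B=V−Δ·S=-41.0400
Node (3,1) S=26.9579: V=(p*·-11.3863+(1−p*)·-22.7086)/1=-14.0821; Δ=(-11.3863−-22.7086)/(29.6537−18.3314)=1.0000; B=V−Δ·S=-41.0400
Node (3,2) S=43.6084: V=(p*·6.9292+(1−p*)·-11.3863)/1=2.5684; Δ=(6.9292−-11.3863)/(47.9692−29.6537)=1.0000; B=V−Δ·S=-41.0400
Node (3,3) S=70.5430: V=(p*·36.5573+(1−p*)·6.9292)/1=29.5030; Δ=(36.5573−6.9292)/(77.5973−47.9692)=1.0000; B=V−Δ·S=-41.0400
Node (2,0) S=24.5072: V=(p*·-14.0821+(1−p*)·-24.3751)/1=-16.5328; Δ=(-14.0821−-24.3751)/(26.9579−16.6649)=1.0000; B=V−Δ·S=-41.0400
Node (2,1) S=39.6440: V=(p*·2.5684+(1−p*)·-14.0821)/1=-1.3960; Δ=(2.5684−-14.0821)/(43.6084−26.9579)=1.0000; B=V−Δ·S=-41.0400
Node (2,2) S=64.1300: V=(p*·29.5030+(1−p*)·2.5684)/1=23.0900; Δ=(29.5030−2.5684)/(70.5430−43.6084)=1.0000; B=V−Δ·S=-41.0400
Node (1,0) S=36.0400: V=(p*·-1.3960+(1−p*)·-16.5328)/1=-5.0000; Δ=(-1.3960−-16.5328)/(39.6440−24.5072)=1.0000; B=V−Δ·S=-41.0400
Node (1,1) S=58.3000: V=(p*·23.0900+(1−p*)·-1.3960)/1=17.2600; Δ=(23.0900−-1.3960)/(64.1300−39.6440)=1.0000; B=V−Δ·S=-41.0400
Node (0,0) S=53.0000: V=(p*·17.2600+(1−p*)·-5.0000)/1=11.9600; Δ=(17.2600−-5.0000)/(58.3000−36.0400)=1.0000; B=V−Δ·S=-41.0400
Each (Δ,B) replicates both successor values, so the strategy is self-financing and V0 is arbitrage-free.

(0,0): Delta=1.0000 Bond=-41.0400
(1,0): Delta=1.0000 Bond=-41.0400
(1,1): Delta=1.0000 Bond=-41.0400
(2,0): Delta=1.0000 Bond=-41.0400
(2,1): Delta=1.0000 Bond=-41.0400
(2,2): Delta=1.0000 Bond=-41.0400
(3,0): Delta=1.0000 Bond=-41.0400
(3,1): Delta=1.0000 Bond=-41.0400
(3,2): Delta=1.0000 Bond=-41.0400
(3,3): Delta=1.0000 Bond=-41.0400
V0=11.9600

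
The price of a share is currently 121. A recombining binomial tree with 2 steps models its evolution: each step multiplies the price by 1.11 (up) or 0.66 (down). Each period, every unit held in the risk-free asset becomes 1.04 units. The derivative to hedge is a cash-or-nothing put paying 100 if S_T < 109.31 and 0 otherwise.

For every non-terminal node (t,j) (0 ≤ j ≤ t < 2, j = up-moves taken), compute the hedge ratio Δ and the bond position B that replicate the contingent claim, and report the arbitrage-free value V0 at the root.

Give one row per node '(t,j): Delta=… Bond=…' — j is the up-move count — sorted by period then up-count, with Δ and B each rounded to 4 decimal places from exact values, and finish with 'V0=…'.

Under the risk-neutral measure, an up-move has probability p* = (R−d)/(u−d) = 0.8444 and values discount at R = 1.04.
Terminal payoffs: V(2,0)=100.0000, V(2,1)=100.0000, V(2,2)=0.0000
  t=1,j=0: stock 79.8600 → up 88.6446 (V=100.0000), down 52.7076 (V=100.0000). Price 96.1538; hedge Δ=0.0000, bond B=96.1538.
  t=1,j=1: stock 134.3100 → up 149.0841 (V=0.0000), down 88.6446 (V=100.0000). Price 14.9573; hedge Δ=-1.6545, bond B=237.1795.
  t=0,j=0: stock 121.0000 → up 134.3100 (V=14.9573), down 79.8600 (V=96.1538). Price 26.5268; hedge Δ=-1.4912, bond B=206.9636.
The time-0 hedge costs 26.5268, which is the no-arbitrage price.

(0,0): Delta=-1.4912 Bond=206.9636
(1,0): Delta=0.0000 Bond=96.1538
(1,1): Delta=-1.6545 Bond=237.1795
V0=26.5268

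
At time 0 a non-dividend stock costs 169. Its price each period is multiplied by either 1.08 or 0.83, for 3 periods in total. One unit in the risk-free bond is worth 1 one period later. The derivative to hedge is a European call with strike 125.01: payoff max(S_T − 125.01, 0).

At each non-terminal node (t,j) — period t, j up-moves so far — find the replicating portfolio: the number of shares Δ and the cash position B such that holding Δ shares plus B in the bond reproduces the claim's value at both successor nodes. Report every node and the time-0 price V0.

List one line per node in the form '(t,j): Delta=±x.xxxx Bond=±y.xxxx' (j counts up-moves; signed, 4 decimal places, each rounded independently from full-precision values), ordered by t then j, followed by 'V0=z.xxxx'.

(0,0): Delta=0.9312 Bond=-112.4565
(1,0): Delta=0.7410 Bond=-85.7803
(1,1): Delta=1.0000 Bond=-125.0100
(2,0): Delta=0.0250 Bond=-2.4171
(2,1): Delta=1.0000 Bond=-125.0100
(2,2): Delta=1.0000 Bond=-125.0100
V0=44.9199

No-arbitrage ⇒ martingale measure with p* = (R−d)/(u−d) = 0.6800.
At expiry t=3: V(3,0)=0.0000, V(3,1)=0.7280, V(3,2)=38.6009, V(3,3)=87.8813
  t=2,j=0: stock 116.4241 → up 125.7380 (V=0.7280), down 96.6320 (V=0.0000). Price 0.4951; hedge Δ=0.0250, bond B=-2.4171.
  t=2,j=1: stock 151.4916 → up 163.6109 (V=38.6009), down 125.7380 (V=0.7280). Price 26.4816; hedge Δ=1.0000, bond B=-125.0100.
  t=2,j=2: stock 197.1216 → up 212.8913 (V=87.8813), down 163.6109 (V=38.6009). Price 72.1116; hedge Δ=1.0000, bond B=-125.0100.
  t=1,j=0: stock 140.2700 → up 151.4916 (V=26.4816), down 116.4241 (V=0.4951). Price 18.1659; hedge Δ=0.7410, bond B=-85.7803.
  t=1,j=1: stock 182.5200 → up 197.1216 (V=72.1116), down 151.4916 (V=26.4816). Price 57.5100; hedge Δ=1.0000, bond B=-125.0100.
  t=0,j=0: stock 169.0000 → up 182.5200 (V=57.5100), down 140.2700 (V=18.1659). Price 44.9199; hedge Δ=0.9312, bond B=-112.4565.
The time-0 hedge costs 44.9199, which is the no-arbitrage price.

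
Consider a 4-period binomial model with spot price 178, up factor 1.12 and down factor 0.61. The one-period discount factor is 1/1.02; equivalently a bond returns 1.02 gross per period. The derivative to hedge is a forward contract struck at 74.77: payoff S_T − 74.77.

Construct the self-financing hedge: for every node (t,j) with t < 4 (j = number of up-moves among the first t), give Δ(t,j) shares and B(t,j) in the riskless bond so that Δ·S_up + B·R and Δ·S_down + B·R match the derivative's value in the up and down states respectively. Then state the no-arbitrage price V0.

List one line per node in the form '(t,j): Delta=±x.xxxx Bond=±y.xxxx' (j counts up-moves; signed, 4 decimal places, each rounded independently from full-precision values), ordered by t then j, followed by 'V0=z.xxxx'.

(0,0): Delta=1.0000 Bond=-69.0759
(1,0): Delta=1.0000 Bond=-70.4574
(1,1): Delta=1.0000 Bond=-70.4574
(2,0): Delta=1.0000 Bond=-71.8666
(2,1): Delta=1.0000 Bond=-71.8666
(2,2): Delta=1.0000 Bond=-71.8666
(3,0): Delta=1.0000 Bond=-73.3039
(3,1): Delta=1.0000 Bond=-73.3039
(3,2): Delta=1.0000 Bond=-73.3039
(3,3): Delta=1.0000 Bond=-73.3039
V0=108.9241

The replicating-portfolio and risk-neutral prices coincide; use p* = (1.02−0.61)/(1.12−0.61) = 0.8039 for the latter.
Terminal values V(4,·): V(4,0)=-50.1244, V(4,1)=-29.5191, V(4,2)=8.3137, V(4,3)=77.7771, V(4,4)=205.3164
(3,0): S=40.4026. Δ = (V_up−V_dn)/(S_up−S_dn) = (-29.5191−-50.1244)/(45.2509−24.6456) = 1.0000. V = [p*·-29.5191 + (1−p*)·-50.1244]/1.02 = -32.9013. B = V − Δ·S = -73.3039.
(3,1): S=74.1819. Δ = (V_up−V_dn)/(S_up−S_dn) = (8.3137−-29.5191)/(83.0837−45.2509) = 1.0000. V = [p*·8.3137 + (1−p*)·-29.5191]/1.02 = 0.8779. B = V − Δ·S = -73.3039.
(3,2): S=136.2028. Δ = (V_up−V_dn)/(S_up−S_dn) = (77.7771−8.3137)/(152.5471−83.0837) = 1.0000. V = [p*·77.7771 + (1−p*)·8.3137]/1.02 = 62.8988. B = V − Δ·S = -73.3039.
(3,3): S=250.0772. Δ = (V_up−V_dn)/(S_up−S_dn) = (205.3164−77.7771)/(280.0864−152.5471) = 1.0000. V = [p*·205.3164 + (1−p*)·77.7771]/1.02 = 176.7733. B = V − Δ·S = -73.3039.
(2,0): S=66.2338. Δ = (V_up−V_dn)/(S_up−S_dn) = (0.8779−-32.9013)/(74.1819−40.4026) = 1.0000. V = [p*·0.8779 + (1−p*)·-32.9013]/1.02 = -5.6328. B = V − Δ·S = -71.8666.
(2,1): S=121.6096. Δ = (V_up−V_dn)/(S_up−S_dn) = (62.8988−0.8779)/(136.2028−74.1819) = 1.0000. V = [p*·62.8988 + (1−p*)·0.8779]/1.02 = 49.7430. B = V − Δ·S = -71.8666.
(2,2): S=223.2832. Δ = (V_up−V_dn)/(S_up−S_dn) = (176.7733−62.8988)/(250.0772−136.2028) = 1.0000. V = [p*·176.7733 + (1−p*)·62.8988]/1.02 = 151.4166. B = V − Δ·S = -71.8666.
(1,0): S=108.5800. Δ = (V_up−V_dn)/(S_up−S_dn) = (49.7430−-5.6328)/(121.6096−66.2338) = 1.0000. V = [p*·49.7430 + (1−p*)·-5.6328]/1.02 = 38.1226. B = V − Δ·S = -70.4574.
(1,1): S=199.3600. Δ = (V_up−V_dn)/(S_up−S_dn) = (151.4166−49.7430)/(223.2832−121.6096) = 1.0000. V = [p*·151.4166 + (1−p*)·49.7430]/1.02 = 128.9026. B = V − Δ·S = -70.4574.
(0,0): S=178.0000. Δ = (V_up−V_dn)/(S_up−S_dn) = (128.9026−38.1226)/(199.3600−108.5800) = 1.0000. V = [p*·128.9026 + (1−p*)·38.1226]/1.02 = 108.9241. B = V − Δ·S = -69.0759.
Each (Δ,B) replicates both successor values, so the strategy is self-financing and V0 is arbitrage-free.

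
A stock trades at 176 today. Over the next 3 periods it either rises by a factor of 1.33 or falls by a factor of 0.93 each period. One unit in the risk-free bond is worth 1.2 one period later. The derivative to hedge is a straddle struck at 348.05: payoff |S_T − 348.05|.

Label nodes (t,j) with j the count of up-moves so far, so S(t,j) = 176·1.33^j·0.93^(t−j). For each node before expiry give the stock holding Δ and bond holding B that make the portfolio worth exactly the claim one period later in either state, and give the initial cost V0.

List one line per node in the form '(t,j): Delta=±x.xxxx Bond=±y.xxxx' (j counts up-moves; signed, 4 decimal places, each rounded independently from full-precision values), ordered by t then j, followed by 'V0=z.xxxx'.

(0,0): Delta=-0.4066 Bond=120.4796
(1,0): Delta=-1.0000 Bond=241.7014
(1,1): Delta=-0.2068 Bond=97.8113
(2,0): Delta=-1.0000 Bond=290.0417
(2,1): Delta=-1.0000 Bond=290.0417
(2,2): Delta=0.0602 Bond=34.2370
V0=48.9160

Since d<R<u, set p* = (R−d)/(u−d) = 0.6750; price each node as the discounted p*-expectation of its children.
At expiry t=3: V(3,0)=206.4832, V(3,1)=145.5942, V(3,2)=58.5164, V(3,3)=66.0141
Node (2,0) S=152.2224: V=(p*·145.5942+(1−p*)·206.4832)/1.2=137.8193; Δ=(145.5942−206.4832)/(202.4558−141.5668)=-1.0000; B=V−Δ·S=290.0417
Node (2,1) S=217.6944: V=(p*·58.5164+(1−p*)·145.5942)/1.2=72.3473; Δ=(58.5164−145.5942)/(289.5336−202.4558)=-1.0000; B=V−Δ·S=290.0417
Node (2,2) S=311.3264: V=(p*·66.0141+(1−p*)·58.5164)/1.2=52.9811; Δ=(66.0141−58.5164)/(414.0641−289.5336)=0.0602; B=V−Δ·S=34.2370
Node (1,0) S=163.6800: V=(p*·72.3473+(1−p*)·137.8193)/1.2=78.0214; Δ=(72.3473−137.8193)/(217.6944−152.2224)=-1.0000; B=V−Δ·S=241.7014
Node (1,1) S=234.0800: V=(p*·52.9811+(1−p*)·72.3473)/1.2=49.3959; Δ=(52.9811−72.3473)/(311.3264−217.6944)=-0.2068; B=V−Δ·S=97.8113
Node (0,0) S=176.0000: V=(p*·49.3959+(1−p*)·78.0214)/1.2=48.9160; Δ=(49.3959−78.0214)/(234.0800−163.6800)=-0.4066; B=V−Δ·S=120.4796
The time-0 hedge costs 48.9160, which is the no-arbitrage price.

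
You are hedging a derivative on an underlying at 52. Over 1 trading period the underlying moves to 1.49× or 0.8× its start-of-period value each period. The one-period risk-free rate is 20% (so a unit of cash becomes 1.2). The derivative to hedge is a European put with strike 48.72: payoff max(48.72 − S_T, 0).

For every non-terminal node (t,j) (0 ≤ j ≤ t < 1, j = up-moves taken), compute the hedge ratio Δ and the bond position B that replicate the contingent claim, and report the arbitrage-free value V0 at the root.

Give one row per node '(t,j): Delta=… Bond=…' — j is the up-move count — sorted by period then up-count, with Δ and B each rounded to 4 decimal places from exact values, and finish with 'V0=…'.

(0,0): Delta=-0.1984 Bond=12.8126
V0=2.4937

Under the risk-neutral measure, an up-move has probability p* = (R−d)/(u−d) = 0.5797 and values discount at R = 1.2.
Terminal values V(1,·): V(1,0)=7.1200, V(1,1)=0.0000
Node (0,0) S=52.0000: V=(p*·0.0000+(1−p*)·7.1200)/1.2=2.4937; Δ=(0.0000−7.1200)/(77.4800−41.6000)=-0.1984; B=V−Δ·S=12.8126
Root portfolio cost Δ·52+B reproduces V0=2.4937.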